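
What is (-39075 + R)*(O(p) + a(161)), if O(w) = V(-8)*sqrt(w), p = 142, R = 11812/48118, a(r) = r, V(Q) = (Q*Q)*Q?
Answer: -21622288937/3437 + 481330953728*sqrt(142)/24059 ≈ 2.3211e+8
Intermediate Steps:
V(Q) = Q**3 (V(Q) = Q**2*Q = Q**3)
R = 5906/24059 (R = 11812*(1/48118) = 5906/24059 ≈ 0.24548)
O(w) = -512*sqrt(w) (O(w) = (-8)**3*sqrt(w) = -512*sqrt(w))
(-39075 + R)*(O(p) + a(161)) = (-39075 + 5906/24059)*(-512*sqrt(142) + 161) = -940099519*(161 - 512*sqrt(142))/24059 = -21622288937/3437 + 481330953728*sqrt(142)/24059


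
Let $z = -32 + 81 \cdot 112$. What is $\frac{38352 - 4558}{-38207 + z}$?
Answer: $- \frac{33794}{29167} \approx -1.1586$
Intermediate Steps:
$z = 9040$ ($z = -32 + 9072 = 9040$)
$\frac{38352 - 4558}{-38207 + z} = \frac{38352 - 4558}{-38207 + 9040} = \frac{33794}{-29167} = 33794 \left(- \frac{1}{29167}\right) = - \frac{33794}{29167}$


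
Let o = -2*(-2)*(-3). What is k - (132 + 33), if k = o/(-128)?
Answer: -5277/32 ≈ -164.91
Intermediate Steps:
o = -12 (o = 4*(-3) = -12)
k = 3/32 (k = -12/(-128) = -12*(-1/128) = 3/32 ≈ 0.093750)
k - (132 + 33) = 3/32 - (132 + 33) = 3/32 - 1*165 = 3/32 - 165 = -5277/32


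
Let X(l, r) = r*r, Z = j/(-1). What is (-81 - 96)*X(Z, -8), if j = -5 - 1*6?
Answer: -11328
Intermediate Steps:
j = -11 (j = -5 - 6 = -11)
Z = 11 (Z = -11/(-1) = -11*(-1) = 11)
X(l, r) = r**2
(-81 - 96)*X(Z, -8) = (-81 - 96)*(-8)**2 = -177*64 = -11328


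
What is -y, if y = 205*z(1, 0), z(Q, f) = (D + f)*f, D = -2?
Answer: 0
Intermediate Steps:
z(Q, f) = f*(-2 + f) (z(Q, f) = (-2 + f)*f = f*(-2 + f))
y = 0 (y = 205*(0*(-2 + 0)) = 205*(0*(-2)) = 205*0 = 0)
-y = -1*0 = 0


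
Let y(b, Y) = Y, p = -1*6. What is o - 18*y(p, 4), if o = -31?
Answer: -103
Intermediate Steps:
p = -6
o - 18*y(p, 4) = -31 - 18*4 = -31 - 72 = -103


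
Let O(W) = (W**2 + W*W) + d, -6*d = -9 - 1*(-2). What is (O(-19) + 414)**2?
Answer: 46553329/36 ≈ 1.2931e+6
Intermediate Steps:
d = 7/6 (d = -(-9 - 1*(-2))/6 = -(-9 + 2)/6 = -1/6*(-7) = 7/6 ≈ 1.1667)
O(W) = 7/6 + 2*W**2 (O(W) = (W**2 + W*W) + 7/6 = (W**2 + W**2) + 7/6 = 2*W**2 + 7/6 = 7/6 + 2*W**2)
(O(-19) + 414)**2 = ((7/6 + 2*(-19)**2) + 414)**2 = ((7/6 + 2*361) + 414)**2 = ((7/6 + 722) + 414)**2 = (4339/6 + 414)**2 = (6823/6)**2 = 46553329/36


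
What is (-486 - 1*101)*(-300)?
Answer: 176100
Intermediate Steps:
(-486 - 1*101)*(-300) = (-486 - 101)*(-300) = -587*(-300) = 176100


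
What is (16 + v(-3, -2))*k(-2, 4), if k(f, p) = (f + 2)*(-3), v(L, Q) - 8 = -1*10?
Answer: 0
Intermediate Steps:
v(L, Q) = -2 (v(L, Q) = 8 - 1*10 = 8 - 10 = -2)
k(f, p) = -6 - 3*f (k(f, p) = (2 + f)*(-3) = -6 - 3*f)
(16 + v(-3, -2))*k(-2, 4) = (16 - 2)*(-6 - 3*(-2)) = 14*(-6 + 6) = 14*0 = 0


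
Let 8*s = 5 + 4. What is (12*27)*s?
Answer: 729/2 ≈ 364.50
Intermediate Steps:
s = 9/8 (s = (5 + 4)/8 = (⅛)*9 = 9/8 ≈ 1.1250)
(12*27)*s = (12*27)*(9/8) = 324*(9/8) = 729/2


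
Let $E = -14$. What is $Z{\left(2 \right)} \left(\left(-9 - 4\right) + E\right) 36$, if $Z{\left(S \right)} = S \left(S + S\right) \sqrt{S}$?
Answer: $- 7776 \sqrt{2} \approx -10997.0$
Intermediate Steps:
$Z{\left(S \right)} = 2 S^{\frac{5}{2}}$ ($Z{\left(S \right)} = S 2 S \sqrt{S} = 2 S^{2} \sqrt{S} = 2 S^{\frac{5}{2}}$)
$Z{\left(2 \right)} \left(\left(-9 - 4\right) + E\right) 36 = 2 \cdot 2^{\frac{5}{2}} \left(\left(-9 - 4\right) - 14\right) 36 = 2 \cdot 4 \sqrt{2} \left(-13 - 14\right) 36 = 8 \sqrt{2} \left(-27\right) 36 = - 216 \sqrt{2} \cdot 36 = - 7776 \sqrt{2}$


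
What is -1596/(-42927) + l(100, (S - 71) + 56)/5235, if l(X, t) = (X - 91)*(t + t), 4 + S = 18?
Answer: 2414/71545 ≈ 0.033741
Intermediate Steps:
S = 14 (S = -4 + 18 = 14)
l(X, t) = 2*t*(-91 + X) (l(X, t) = (-91 + X)*(2*t) = 2*t*(-91 + X))
-1596/(-42927) + l(100, (S - 71) + 56)/5235 = -1596/(-42927) + (2*((14 - 71) + 56)*(-91 + 100))/5235 = -1596*(-1/42927) + (2*(-57 + 56)*9)*(1/5235) = 532/14309 + (2*(-1)*9)*(1/5235) = 532/14309 - 18*1/5235 = 532/14309 - 6/1745 = 2414/71545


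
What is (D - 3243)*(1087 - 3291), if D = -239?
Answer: 7674328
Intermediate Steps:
(D - 3243)*(1087 - 3291) = (-239 - 3243)*(1087 - 3291) = -3482*(-2204) = 7674328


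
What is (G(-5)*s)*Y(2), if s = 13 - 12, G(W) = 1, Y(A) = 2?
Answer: 2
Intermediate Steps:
s = 1
(G(-5)*s)*Y(2) = (1*1)*2 = 1*2 = 2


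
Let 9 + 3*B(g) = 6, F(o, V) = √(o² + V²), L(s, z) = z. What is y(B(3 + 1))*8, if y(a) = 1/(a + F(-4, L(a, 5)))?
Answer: ⅕ + √41/5 ≈ 1.4806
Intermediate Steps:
F(o, V) = √(V² + o²)
B(g) = -1 (B(g) = -3 + (⅓)*6 = -3 + 2 = -1)
y(a) = 1/(a + √41) (y(a) = 1/(a + √(5² + (-4)²)) = 1/(a + √(25 + 16)) = 1/(a + √41))
y(B(3 + 1))*8 = 8/(-1 + √41)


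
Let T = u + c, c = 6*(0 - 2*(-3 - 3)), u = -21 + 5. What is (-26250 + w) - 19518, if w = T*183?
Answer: -35520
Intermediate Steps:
u = -16
c = 72 (c = 6*(0 - 2*(-6)) = 6*(0 + 12) = 6*12 = 72)
T = 56 (T = -16 + 72 = 56)
w = 10248 (w = 56*183 = 10248)
(-26250 + w) - 19518 = (-26250 + 10248) - 19518 = -16002 - 19518 = -35520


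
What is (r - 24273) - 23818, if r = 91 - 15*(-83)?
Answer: -46755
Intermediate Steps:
r = 1336 (r = 91 + 1245 = 1336)
(r - 24273) - 23818 = (1336 - 24273) - 23818 = -22937 - 23818 = -46755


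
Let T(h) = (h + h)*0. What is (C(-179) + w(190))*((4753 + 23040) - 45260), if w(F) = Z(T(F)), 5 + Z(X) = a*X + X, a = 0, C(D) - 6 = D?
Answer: 3109126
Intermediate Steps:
C(D) = 6 + D
T(h) = 0 (T(h) = (2*h)*0 = 0)
Z(X) = -5 + X (Z(X) = -5 + (0*X + X) = -5 + (0 + X) = -5 + X)
w(F) = -5 (w(F) = -5 + 0 = -5)
(C(-179) + w(190))*((4753 + 23040) - 45260) = ((6 - 179) - 5)*((4753 + 23040) - 45260) = (-173 - 5)*(27793 - 45260) = -178*(-17467) = 3109126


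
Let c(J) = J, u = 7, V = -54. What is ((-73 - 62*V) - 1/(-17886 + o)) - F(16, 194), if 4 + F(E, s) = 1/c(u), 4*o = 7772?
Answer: 365923743/111601 ≈ 3278.9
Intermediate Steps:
o = 1943 (o = (¼)*7772 = 1943)
F(E, s) = -27/7 (F(E, s) = -4 + 1/7 = -4 + ⅐ = -27/7)
((-73 - 62*V) - 1/(-17886 + o)) - F(16, 194) = ((-73 - 62*(-54)) - 1/(-17886 + 1943)) - 1*(-27/7) = ((-73 + 3348) - 1/(-15943)) + 27/7 = (3275 - 1*(-1/15943)) + 27/7 = (3275 + 1/15943) + 27/7 = 52213326/15943 + 27/7 = 365923743/111601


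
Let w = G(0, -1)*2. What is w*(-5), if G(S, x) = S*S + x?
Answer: 10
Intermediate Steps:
G(S, x) = x + S² (G(S, x) = S² + x = x + S²)
w = -2 (w = (-1 + 0²)*2 = (-1 + 0)*2 = -1*2 = -2)
w*(-5) = -2*(-5) = 10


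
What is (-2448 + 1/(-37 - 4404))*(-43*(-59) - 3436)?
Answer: 9773540531/4441 ≈ 2.2008e+6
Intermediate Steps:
(-2448 + 1/(-37 - 4404))*(-43*(-59) - 3436) = (-2448 + 1/(-4441))*(2537 - 3436) = (-2448 - 1/4441)*(-899) = -10871569/4441*(-899) = 9773540531/4441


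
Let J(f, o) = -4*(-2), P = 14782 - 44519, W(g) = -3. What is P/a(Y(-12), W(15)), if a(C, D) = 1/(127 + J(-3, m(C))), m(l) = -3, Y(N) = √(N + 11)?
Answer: -4014495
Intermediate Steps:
Y(N) = √(11 + N)
P = -29737
J(f, o) = 8
a(C, D) = 1/135 (a(C, D) = 1/(127 + 8) = 1/135)
P/a(Y(-12), W(15)) = -29737/1/135 = -29737*135 = -4014495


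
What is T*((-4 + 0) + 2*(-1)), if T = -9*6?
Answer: 324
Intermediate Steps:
T = -54
T*((-4 + 0) + 2*(-1)) = -54*((-4 + 0) + 2*(-1)) = -54*(-4 - 2) = -54*(-6) = 324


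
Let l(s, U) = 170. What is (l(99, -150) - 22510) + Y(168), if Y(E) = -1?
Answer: -22341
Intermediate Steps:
(l(99, -150) - 22510) + Y(168) = (170 - 22510) - 1 = -22340 - 1 = -22341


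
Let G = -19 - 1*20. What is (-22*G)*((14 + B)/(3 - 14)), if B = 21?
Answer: -2730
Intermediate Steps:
G = -39 (G = -19 - 20 = -39)
(-22*G)*((14 + B)/(3 - 14)) = (-22*(-39))*((14 + 21)/(3 - 14)) = 858*(35/(-11)) = 858*(35*(-1/11)) = 858*(-35/11) = -2730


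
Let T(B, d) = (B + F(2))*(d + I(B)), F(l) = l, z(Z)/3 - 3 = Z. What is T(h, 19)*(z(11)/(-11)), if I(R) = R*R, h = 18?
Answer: -288120/11 ≈ -26193.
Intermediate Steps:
I(R) = R**2
z(Z) = 9 + 3*Z
T(B, d) = (2 + B)*(d + B**2) (T(B, d) = (B + 2)*(d + B**2) = (2 + B)*(d + B**2))
T(h, 19)*(z(11)/(-11)) = (18**3 + 2*19 + 2*18**2 + 18*19)*((9 + 3*11)/(-11)) = (5832 + 38 + 2*324 + 342)*((9 + 33)*(-1/11)) = (5832 + 38 + 648 + 342)*(42*(-1/11)) = 6860*(-42/11) = -288120/11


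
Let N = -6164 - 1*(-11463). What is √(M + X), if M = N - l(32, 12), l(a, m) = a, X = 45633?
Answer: 10*√509 ≈ 225.61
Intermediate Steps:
N = 5299 (N = -6164 + 11463 = 5299)
M = 5267 (M = 5299 - 1*32 = 5299 - 32 = 5267)
√(M + X) = √(5267 + 45633) = √50900 = 10*√509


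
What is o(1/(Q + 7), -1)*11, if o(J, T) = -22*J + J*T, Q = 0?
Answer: -253/7 ≈ -36.143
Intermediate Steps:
o(1/(Q + 7), -1)*11 = ((-22 - 1)/(0 + 7))*11 = (-23/7)*11 = ((1/7)*(-23))*11 = -23/7*11 = -253/7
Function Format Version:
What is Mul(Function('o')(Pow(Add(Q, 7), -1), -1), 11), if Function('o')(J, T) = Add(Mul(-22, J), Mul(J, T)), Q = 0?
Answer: Rational(-253, 7) ≈ -36.143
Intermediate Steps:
Mul(Function('o')(Pow(Add(Q, 7), -1), -1), 11) = Mul(Mul(Pow(Add(0, 7), -1), Add(-22, -1)), 11) = Mul(Mul(Pow(7, -1), -23), 11) = Mul(Mul(Rational(1, 7), -23), 11) = Mul(Rational(-23, 7), 11) = Rational(-253, 7)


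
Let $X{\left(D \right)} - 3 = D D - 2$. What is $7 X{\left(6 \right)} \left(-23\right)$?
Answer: $-5957$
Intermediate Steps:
$X{\left(D \right)} = 1 + D^{2}$ ($X{\left(D \right)} = 3 + \left(D D - 2\right) = 3 + \left(D^{2} - 2\right) = 3 + \left(-2 + D^{2}\right) = 1 + D^{2}$)
$7 X{\left(6 \right)} \left(-23\right) = 7 \left(1 + 6^{2}\right) \left(-23\right) = 7 \left(1 + 36\right) \left(-23\right) = 7 \cdot 37 \left(-23\right) = 259 \left(-23\right) = -5957$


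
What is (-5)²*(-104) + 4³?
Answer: -2536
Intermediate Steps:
(-5)²*(-104) + 4³ = 25*(-104) + 64 = -2600 + 64 = -2536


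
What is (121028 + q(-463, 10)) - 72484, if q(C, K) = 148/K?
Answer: 242794/5 ≈ 48559.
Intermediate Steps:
(121028 + q(-463, 10)) - 72484 = (121028 + 148/10) - 72484 = (121028 + 148*(⅒)) - 72484 = (121028 + 74/5) - 72484 = 605214/5 - 72484 = 242794/5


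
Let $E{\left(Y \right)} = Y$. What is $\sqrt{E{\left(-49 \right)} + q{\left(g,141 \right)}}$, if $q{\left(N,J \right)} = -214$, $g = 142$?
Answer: $i \sqrt{263} \approx 16.217 i$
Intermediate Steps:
$\sqrt{E{\left(-49 \right)} + q{\left(g,141 \right)}} = \sqrt{-49 - 214} = \sqrt{-263} = i \sqrt{263}$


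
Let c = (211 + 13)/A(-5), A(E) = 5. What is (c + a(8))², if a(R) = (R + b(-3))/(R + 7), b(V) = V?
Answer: 458329/225 ≈ 2037.0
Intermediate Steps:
c = 224/5 (c = (211 + 13)/5 = 224*(⅕) = 224/5 ≈ 44.800)
a(R) = (-3 + R)/(7 + R) (a(R) = (R - 3)/(R + 7) = (-3 + R)/(7 + R))
(c + a(8))² = (224/5 + (-3 + 8)/(7 + 8))² = (224/5 + 5/15)² = (224/5 + (1/15)*5)² = (224/5 + ⅓)² = (677/15)² = 458329/225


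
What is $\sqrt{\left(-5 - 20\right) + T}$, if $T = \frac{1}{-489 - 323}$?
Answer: $\frac{i \sqrt{4121103}}{406} \approx 5.0001 i$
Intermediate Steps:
$T = - \frac{1}{812}$ ($T = \frac{1}{-812} = - \frac{1}{812} \approx -0.0012315$)
$\sqrt{\left(-5 - 20\right) + T} = \sqrt{\left(-5 - 20\right) - \frac{1}{812}} = \sqrt{-25 - \frac{1}{812}} = \sqrt{- \frac{20301}{812}} = \frac{i \sqrt{4121103}}{406}$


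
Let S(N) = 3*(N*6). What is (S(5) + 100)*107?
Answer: 20330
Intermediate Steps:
S(N) = 18*N (S(N) = 3*(6*N) = 18*N)
(S(5) + 100)*107 = (18*5 + 100)*107 = (90 + 100)*107 = 190*107 = 20330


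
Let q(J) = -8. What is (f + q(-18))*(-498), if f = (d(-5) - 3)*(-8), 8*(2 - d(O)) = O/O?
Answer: -498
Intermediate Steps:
d(O) = 15/8 (d(O) = 2 - O/(8*O) = 2 - ⅛*1 = 2 - ⅛ = 15/8)
f = 9 (f = (15/8 - 3)*(-8) = -9/8*(-8) = 9)
(f + q(-18))*(-498) = (9 - 8)*(-498) = 1*(-498) = -498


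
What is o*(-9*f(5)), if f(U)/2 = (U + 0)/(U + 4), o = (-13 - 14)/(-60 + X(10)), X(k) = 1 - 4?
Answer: -30/7 ≈ -4.2857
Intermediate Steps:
X(k) = -3
o = 3/7 (o = (-13 - 14)/(-60 - 3) = -27/(-63) = -27*(-1/63) = 3/7 ≈ 0.42857)
f(U) = 2*U/(4 + U) (f(U) = 2*((U + 0)/(U + 4)) = 2*(U/(4 + U)) = 2*U/(4 + U))
o*(-9*f(5)) = 3*(-18*5/(4 + 5))/7 = 3*(-18*5/9)/7 = 3*(-9*10/9)/7 = (3/7)*(-10) = -30/7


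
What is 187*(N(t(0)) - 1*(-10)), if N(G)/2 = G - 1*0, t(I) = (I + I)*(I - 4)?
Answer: 1870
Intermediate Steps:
t(I) = 2*I*(-4 + I) (t(I) = (2*I)*(-4 + I) = 2*I*(-4 + I))
N(G) = 2*G (N(G) = 2*(G - 1*0) = 2*(G + 0) = 2*G)
187*(N(t(0)) - 1*(-10)) = 187*(2*(2*0*(-4 + 0)) - 1*(-10)) = 187*(2*(2*0*(-4)) + 10) = 187*(2*0 + 10) = 187*(0 + 10) = 187*10 = 1870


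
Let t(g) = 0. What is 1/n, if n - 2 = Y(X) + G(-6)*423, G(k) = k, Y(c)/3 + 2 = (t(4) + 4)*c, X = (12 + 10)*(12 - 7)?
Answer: -1/1222 ≈ -0.00081833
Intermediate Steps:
X = 110 (X = 22*5 = 110)
Y(c) = -6 + 12*c (Y(c) = -6 + 3*((0 + 4)*c) = -6 + 3*(4*c) = -6 + 12*c)
n = -1222 (n = 2 + ((-6 + 12*110) - 6*423) = 2 + ((-6 + 1320) - 2538) = 2 + (1314 - 2538) = 2 - 1224 = -1222)
1/n = 1/(-1222) = -1/1222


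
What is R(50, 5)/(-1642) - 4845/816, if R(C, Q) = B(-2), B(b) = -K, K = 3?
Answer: -77971/13136 ≈ -5.9357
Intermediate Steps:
B(b) = -3 (B(b) = -1*3 = -3)
R(C, Q) = -3
R(50, 5)/(-1642) - 4845/816 = -3/(-1642) - 4845/816 = -3*(-1/1642) - 4845*1/816 = 3/1642 - 95/16 = -77971/13136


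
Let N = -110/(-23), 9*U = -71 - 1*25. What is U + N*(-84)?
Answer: -28456/69 ≈ -412.41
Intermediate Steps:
U = -32/3 (U = (-71 - 1*25)/9 = (-71 - 25)/9 = (⅑)*(-96) = -32/3 ≈ -10.667)
N = 110/23 (N = -110*(-1/23) = 110/23 ≈ 4.7826)
U + N*(-84) = -32/3 + (110/23)*(-84) = -32/3 - 9240/23 = -28456/69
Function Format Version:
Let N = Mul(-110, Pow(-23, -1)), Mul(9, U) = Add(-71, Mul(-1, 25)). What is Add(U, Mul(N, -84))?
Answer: Rational(-28456, 69) ≈ -412.41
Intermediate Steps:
U = Rational(-32, 3) (U = Mul(Rational(1, 9), Add(-71, Mul(-1, 25))) = Mul(Rational(1, 9), Add(-71, -25)) = Mul(Rational(1, 9), -96) = Rational(-32, 3) ≈ -10.667)
N = Rational(110, 23) (N = Mul(-110, Rational(-1, 23)) = Rational(110, 23) ≈ 4.7826)
Add(U, Mul(N, -84)) = Add(Rational(-32, 3), Mul(Rational(110, 23), -84)) = Add(Rational(-32, 3), Rational(-9240, 23)) = Rational(-28456, 69)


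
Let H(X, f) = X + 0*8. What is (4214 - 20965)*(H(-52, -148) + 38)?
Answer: 234514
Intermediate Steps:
H(X, f) = X (H(X, f) = X + 0 = X)
(4214 - 20965)*(H(-52, -148) + 38) = (4214 - 20965)*(-52 + 38) = -16751*(-14) = 234514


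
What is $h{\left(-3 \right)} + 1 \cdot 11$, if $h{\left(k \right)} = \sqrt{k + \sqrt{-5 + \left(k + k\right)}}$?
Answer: $11 + \sqrt{-3 + i \sqrt{11}} \approx 11.858 + 1.9329 i$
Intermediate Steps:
$h{\left(k \right)} = \sqrt{k + \sqrt{-5 + 2 k}}$
$h{\left(-3 \right)} + 1 \cdot 11 = \sqrt{-3 + \sqrt{-5 + 2 \left(-3\right)}} + 1 \cdot 11 = \sqrt{-3 + \sqrt{-5 - 6}} + 11 = \sqrt{-3 + \sqrt{-11}} + 11 = \sqrt{-3 + i \sqrt{11}} + 11 = 11 + \sqrt{-3 + i \sqrt{11}}$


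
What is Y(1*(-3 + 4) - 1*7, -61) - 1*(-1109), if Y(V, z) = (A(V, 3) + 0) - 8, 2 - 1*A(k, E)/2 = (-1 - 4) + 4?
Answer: 1107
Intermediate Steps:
A(k, E) = 6 (A(k, E) = 4 - 2*((-1 - 4) + 4) = 4 - 2*(-5 + 4) = 4 - 2*(-1) = 4 + 2 = 6)
Y(V, z) = -2 (Y(V, z) = (6 + 0) - 8 = 6 - 8 = -2)
Y(1*(-3 + 4) - 1*7, -61) - 1*(-1109) = -2 - 1*(-1109) = -2 + 1109 = 1107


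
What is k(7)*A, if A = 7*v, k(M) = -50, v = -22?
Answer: 7700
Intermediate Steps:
A = -154 (A = 7*(-22) = -154)
k(7)*A = -50*(-154) = 7700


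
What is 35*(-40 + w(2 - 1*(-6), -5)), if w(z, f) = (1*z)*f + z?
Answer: -2520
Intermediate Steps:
w(z, f) = z + f*z (w(z, f) = z*f + z = f*z + z = z + f*z)
35*(-40 + w(2 - 1*(-6), -5)) = 35*(-40 + (2 - 1*(-6))*(1 - 5)) = 35*(-40 + (2 + 6)*(-4)) = 35*(-40 + 8*(-4)) = 35*(-40 - 32) = 35*(-72) = -2520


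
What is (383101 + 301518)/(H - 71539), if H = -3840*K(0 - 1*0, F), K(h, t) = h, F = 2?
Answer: -52663/5503 ≈ -9.5699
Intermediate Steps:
H = 0 (H = -3840*(0 - 1*0) = -3840*(0 + 0) = -3840*0 = 0)
(383101 + 301518)/(H - 71539) = (383101 + 301518)/(0 - 71539) = 684619/(-71539) = 684619*(-1/71539) = -52663/5503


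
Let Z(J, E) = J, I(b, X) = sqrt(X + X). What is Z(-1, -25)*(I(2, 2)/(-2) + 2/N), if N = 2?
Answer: 0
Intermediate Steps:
I(b, X) = sqrt(2)*sqrt(X) (I(b, X) = sqrt(2*X) = sqrt(2)*sqrt(X))
Z(-1, -25)*(I(2, 2)/(-2) + 2/N) = -((sqrt(2)*sqrt(2))/(-2) + 2/2) = -(2*(-1/2) + 2*(1/2)) = -(-1 + 1) = -1*0 = 0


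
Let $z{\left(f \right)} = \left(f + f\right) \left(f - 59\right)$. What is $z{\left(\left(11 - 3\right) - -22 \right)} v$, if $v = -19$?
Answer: $33060$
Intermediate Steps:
$z{\left(f \right)} = 2 f \left(-59 + f\right)$
$z{\left(\left(11 - 3\right) - -22 \right)} v = 2 \left(\left(11 - 3\right) - -22\right) \left(-59 + \left(\left(11 - 3\right) - -22\right)\right) \left(-19\right) = 2 \left(8 + 22\right) \left(-59 + \left(8 + 22\right)\right) \left(-19\right) = 2 \cdot 30 \left(-59 + 30\right) \left(-19\right) = 2 \cdot 30 \left(-29\right) \left(-19\right) = \left(-1740\right) \left(-19\right) = 33060$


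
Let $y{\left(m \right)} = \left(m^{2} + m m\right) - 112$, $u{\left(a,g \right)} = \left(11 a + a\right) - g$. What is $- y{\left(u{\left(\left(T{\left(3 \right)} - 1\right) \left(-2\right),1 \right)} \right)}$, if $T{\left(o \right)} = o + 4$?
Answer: $-41938$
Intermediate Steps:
$T{\left(o \right)} = 4 + o$
$u{\left(a,g \right)} = - g + 12 a$ ($u{\left(a,g \right)} = 12 a - g = - g + 12 a$)
$y{\left(m \right)} = -112 + 2 m^{2}$ ($y{\left(m \right)} = \left(m^{2} + m^{2}\right) - 112 = 2 m^{2} - 112 = -112 + 2 m^{2}$)
$- y{\left(u{\left(\left(T{\left(3 \right)} - 1\right) \left(-2\right),1 \right)} \right)} = - (-112 + 2 \left(\left(-1\right) 1 + 12 \left(\left(4 + 3\right) - 1\right) \left(-2\right)\right)^{2}) = - (-112 + 2 \left(-1 + 12 \left(7 - 1\right) \left(-2\right)\right)^{2}) = - (-112 + 2 \left(-1 + 12 \cdot 6 \left(-2\right)\right)^{2}) = - (-112 + 2 \left(-1 + 12 \left(-12\right)\right)^{2}) = - (-112 + 2 \left(-1 - 144\right)^{2}) = - (-112 + 2 \left(-145\right)^{2}) = - (-112 + 2 \cdot 21025) = - (-112 + 42050) = \left(-1\right) 41938 = -41938$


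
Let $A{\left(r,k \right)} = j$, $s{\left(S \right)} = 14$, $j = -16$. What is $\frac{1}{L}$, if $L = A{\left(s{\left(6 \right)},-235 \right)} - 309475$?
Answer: $- \frac{1}{309491} \approx -3.2311 \cdot 10^{-6}$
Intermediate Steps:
$A{\left(r,k \right)} = -16$
$L = -309491$ ($L = -16 - 309475 = -309491$)
$\frac{1}{L} = \frac{1}{-309491} = - \frac{1}{309491}$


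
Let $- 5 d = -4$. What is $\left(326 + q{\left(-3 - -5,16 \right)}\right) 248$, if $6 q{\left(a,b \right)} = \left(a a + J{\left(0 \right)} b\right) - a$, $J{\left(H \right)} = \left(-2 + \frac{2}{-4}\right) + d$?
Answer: $\frac{399032}{5} \approx 79806.0$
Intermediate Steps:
$d = \frac{4}{5}$ ($d = \left(- \frac{1}{5}\right) \left(-4\right) = \frac{4}{5} \approx 0.8$)
$J{\left(H \right)} = - \frac{17}{10}$ ($J{\left(H \right)} = \left(-2 + \frac{2}{-4}\right) + \frac{4}{5} = \left(-2 + 2 \left(- \frac{1}{4}\right)\right) + \frac{4}{5} = \left(-2 - \frac{1}{2}\right) + \frac{4}{5} = - \frac{5}{2} + \frac{4}{5} = - \frac{17}{10}$)
$q{\left(a,b \right)} = - \frac{17 b}{60} - \frac{a}{6} + \frac{a^{2}}{6}$ ($q{\left(a,b \right)} = \frac{\left(a a - \frac{17 b}{10}\right) - a}{6} = \frac{\left(a^{2} - \frac{17 b}{10}\right) - a}{6} = \frac{a^{2} - a - \frac{17 b}{10}}{6} = - \frac{17 b}{60} - \frac{a}{6} + \frac{a^{2}}{6}$)
$\left(326 + q{\left(-3 - -5,16 \right)}\right) 248 = \left(326 - \left(\frac{68}{15} - \frac{\left(-3 - -5\right)^{2}}{6} + \frac{-3 - -5}{6}\right)\right) 248 = \left(326 - \left(\frac{68}{15} - \frac{\left(-3 + 5\right)^{2}}{6} + \frac{-3 + 5}{6}\right)\right) 248 = \left(326 - \left(\frac{73}{15} - \frac{2}{3}\right)\right) 248 = \left(326 - \frac{21}{5}\right) 248 = \frac{1609}{5} \cdot 248 = \frac{399032}{5}$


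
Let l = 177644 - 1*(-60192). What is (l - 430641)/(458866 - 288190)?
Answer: -192805/170676 ≈ -1.1297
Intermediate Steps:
l = 237836 (l = 177644 + 60192 = 237836)
(l - 430641)/(458866 - 288190) = (237836 - 430641)/(458866 - 288190) = -192805/170676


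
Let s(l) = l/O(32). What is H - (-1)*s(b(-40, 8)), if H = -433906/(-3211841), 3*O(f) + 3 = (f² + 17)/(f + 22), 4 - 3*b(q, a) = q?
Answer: 2670912530/941069413 ≈ 2.8382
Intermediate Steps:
b(q, a) = 4/3 - q/3
O(f) = -1 + (17 + f²)/(3*(22 + f)) (O(f) = -1 + ((f² + 17)/(f + 22))/3 = -1 + ((17 + f²)/(22 + f))/3 = -1 + (17 + f²)/(3*(22 + f)))
H = 433906/3211841 (H = -433906*(-1/3211841) = 433906/3211841 ≈ 0.13510)
s(l) = 54*l/293 (s(l) = l/(((-49 + 32² - 3*32)/(3*(22 + 32)))) = l/(((⅓)*(-49 + 1024 - 96)/54)) = l/(((⅓)*(1/54)*879)) = l/(293/54) = l*(54/293) = 54*l/293)
H - (-1)*s(b(-40, 8)) = 433906/3211841 - (-1)*54*(4/3 - ⅓*(-40))/293 = 433906/3211841 - (-1)*54*(4/3 + 40/3)/293 = 433906/3211841 - (-1)*(54/293)*(44/3) = 433906/3211841 - (-1)*792/293 = 433906/3211841 - 1*(-792/293) = 433906/3211841 + 792/293 = 2670912530/941069413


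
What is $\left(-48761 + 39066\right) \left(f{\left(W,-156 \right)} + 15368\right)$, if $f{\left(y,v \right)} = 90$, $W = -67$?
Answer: $-149865310$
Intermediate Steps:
$\left(-48761 + 39066\right) \left(f{\left(W,-156 \right)} + 15368\right) = \left(-48761 + 39066\right) \left(90 + 15368\right) = \left(-9695\right) 15458 = -149865310$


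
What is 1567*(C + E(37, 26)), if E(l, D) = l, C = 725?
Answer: 1194054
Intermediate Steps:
1567*(C + E(37, 26)) = 1567*(725 + 37) = 1567*762 = 1194054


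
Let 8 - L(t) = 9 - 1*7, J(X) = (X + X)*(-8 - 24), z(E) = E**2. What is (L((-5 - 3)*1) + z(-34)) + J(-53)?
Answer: 4554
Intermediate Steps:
J(X) = -64*X (J(X) = (2*X)*(-32) = -64*X)
L(t) = 6 (L(t) = 8 - (9 - 1*7) = 8 - (9 - 7) = 8 - 1*2 = 8 - 2 = 6)
(L((-5 - 3)*1) + z(-34)) + J(-53) = (6 + (-34)**2) - 64*(-53) = (6 + 1156) + 3392 = 1162 + 3392 = 4554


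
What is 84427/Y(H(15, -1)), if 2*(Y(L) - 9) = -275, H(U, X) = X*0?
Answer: -168854/257 ≈ -657.02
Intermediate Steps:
H(U, X) = 0
Y(L) = -257/2 (Y(L) = 9 + (1/2)*(-275) = 9 - 275/2 = -257/2)
84427/Y(H(15, -1)) = 84427/(-257/2) = 84427*(-2/257) = -168854/257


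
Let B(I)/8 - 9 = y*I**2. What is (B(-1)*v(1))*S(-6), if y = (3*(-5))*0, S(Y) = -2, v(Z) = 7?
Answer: -1008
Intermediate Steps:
y = 0 (y = -15*0 = 0)
B(I) = 72 (B(I) = 72 + 8*(0*I**2) = 72 + 8*0 = 72 + 0 = 72)
(B(-1)*v(1))*S(-6) = (72*7)*(-2) = 504*(-2) = -1008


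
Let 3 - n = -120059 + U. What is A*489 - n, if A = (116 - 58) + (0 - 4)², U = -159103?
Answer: -242979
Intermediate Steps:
A = 74 (A = 58 + (-4)² = 58 + 16 = 74)
n = 279165 (n = 3 - (-120059 - 159103) = 3 - 1*(-279162) = 3 + 279162 = 279165)
A*489 - n = 74*489 - 1*279165 = 36186 - 279165 = -242979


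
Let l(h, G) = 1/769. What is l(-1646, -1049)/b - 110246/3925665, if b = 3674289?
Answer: -103834394177207/3697359107401755 ≈ -0.028083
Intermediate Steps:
l(h, G) = 1/769
l(-1646, -1049)/b - 110246/3925665 = (1/769)/3674289 - 110246/3925665 = (1/769)*(1/3674289) - 110246*1/3925665 = 1/2825528241 - 110246/3925665 = -103834394177207/3697359107401755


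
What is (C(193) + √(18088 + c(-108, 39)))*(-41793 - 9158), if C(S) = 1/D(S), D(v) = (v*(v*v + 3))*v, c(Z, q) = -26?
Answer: -50951/1387599748 - 50951*√18062 ≈ -6.8476e+6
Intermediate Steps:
D(v) = v²*(3 + v²) (D(v) = (v*(v² + 3))*v = (v*(3 + v²))*v = v²*(3 + v²))
C(S) = 1/(S²*(3 + S²))
(C(193) + √(18088 + c(-108, 39)))*(-41793 - 9158) = (1/(193²*(3 + 193²)) + √(18088 - 26))*(-41793 - 9158) = (1/(37249*(3 + 37249)) + √18062)*(-50951) = ((1/37249)/37252 + √18062)*(-50951) = ((1/37249)*(1/37252) + √18062)*(-50951) = (1/1387599748 + √18062)*(-50951) = -50951/1387599748 - 50951*√18062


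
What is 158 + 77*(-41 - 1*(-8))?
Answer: -2383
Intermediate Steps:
158 + 77*(-41 - 1*(-8)) = 158 + 77*(-41 + 8) = 158 + 77*(-33) = 158 - 2541 = -2383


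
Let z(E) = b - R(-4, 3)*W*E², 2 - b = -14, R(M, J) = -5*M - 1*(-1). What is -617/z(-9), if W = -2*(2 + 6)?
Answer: -617/27232 ≈ -0.022657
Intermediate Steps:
R(M, J) = 1 - 5*M (R(M, J) = -5*M + 1 = 1 - 5*M)
W = -16 (W = -2*8 = -16)
b = 16 (b = 2 - 1*(-14) = 2 + 14 = 16)
z(E) = 16 + 336*E² (z(E) = 16 - (1 - 5*(-4))*(-16)*E² = 16 - (1 + 20)*(-16)*E² = 16 - 21*(-16)*E² = 16 - (-336)*E² = 16 + 336*E²)
-617/z(-9) = -617/(16 + 336*(-9)²) = -617/(16 + 336*81) = -617/(16 + 27216) = -617/27232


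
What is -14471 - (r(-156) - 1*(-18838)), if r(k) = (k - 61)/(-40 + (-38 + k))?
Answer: -7794523/234 ≈ -33310.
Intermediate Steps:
r(k) = (-61 + k)/(-78 + k)
-14471 - (r(-156) - 1*(-18838)) = -14471 - ((-61 - 156)/(-78 - 156) - 1*(-18838)) = -14471 - (-217/(-234) + 18838) = -14471 - (-1/234*(-217) + 18838) = -14471 - (217/234 + 18838) = -14471 - 1*4408309/234 = -14471 - 4408309/234 = -7794523/234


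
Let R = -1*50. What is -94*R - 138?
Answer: 4562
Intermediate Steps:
R = -50
-94*R - 138 = -94*(-50) - 138 = 4700 - 138 = 4562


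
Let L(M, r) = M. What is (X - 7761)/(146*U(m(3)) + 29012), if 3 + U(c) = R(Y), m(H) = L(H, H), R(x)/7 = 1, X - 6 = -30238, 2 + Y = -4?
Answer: -37993/29596 ≈ -1.2837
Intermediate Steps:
Y = -6 (Y = -2 - 4 = -6)
X = -30232 (X = 6 - 30238 = -30232)
R(x) = 7 (R(x) = 7*1 = 7)
m(H) = H
U(c) = 4 (U(c) = -3 + 7 = 4)
(X - 7761)/(146*U(m(3)) + 29012) = (-30232 - 7761)/(146*4 + 29012) = -37993/(584 + 29012) = -37993/29596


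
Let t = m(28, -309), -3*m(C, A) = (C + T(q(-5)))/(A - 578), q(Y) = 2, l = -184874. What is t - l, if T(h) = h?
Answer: 163983248/887 ≈ 1.8487e+5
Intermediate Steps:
m(C, A) = -(2 + C)/(3*(-578 + A)) (m(C, A) = -(C + 2)/(3*(A - 578)) = -(2 + C)/(3*(-578 + A)))
t = 10/887 (t = (-2 - 1*28)/(3*(-578 - 309)) = (⅓)*(-2 - 28)/(-887) = (⅓)*(-1/887)*(-30) = 10/887 ≈ 0.011274)
t - l = 10/887 - 1*(-184874) = 10/887 + 184874 = 163983248/887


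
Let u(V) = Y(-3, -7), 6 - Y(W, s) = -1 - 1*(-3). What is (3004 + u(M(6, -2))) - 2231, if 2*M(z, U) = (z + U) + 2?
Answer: 777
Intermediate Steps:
M(z, U) = 1 + U/2 + z/2 (M(z, U) = ((z + U) + 2)/2 = ((U + z) + 2)/2 = (2 + U + z)/2 = 1 + U/2 + z/2)
Y(W, s) = 4 (Y(W, s) = 6 - (-1 - 1*(-3)) = 6 - (-1 + 3) = 6 - 1*2 = 6 - 2 = 4)
u(V) = 4
(3004 + u(M(6, -2))) - 2231 = (3004 + 4) - 2231 = 3008 - 2231 = 777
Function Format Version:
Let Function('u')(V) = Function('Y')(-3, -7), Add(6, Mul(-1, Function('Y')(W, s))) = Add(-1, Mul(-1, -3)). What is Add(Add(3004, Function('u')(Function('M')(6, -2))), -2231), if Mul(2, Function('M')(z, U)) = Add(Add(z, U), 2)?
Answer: 777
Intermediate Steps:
Function('M')(z, U) = Add(1, Mul(Rational(1, 2), U), Mul(Rational(1, 2), z)) (Function('M')(z, U) = Mul(Rational(1, 2), Add(Add(z, U), 2)) = Mul(Rational(1, 2), Add(Add(U, z), 2)) = Mul(Rational(1, 2), Add(2, U, z)) = Add(1, Mul(Rational(1, 2), U), Mul(Rational(1, 2), z)))
Function('Y')(W, s) = 4 (Function('Y')(W, s) = Add(6, Mul(-1, Add(-1, Mul(-1, -3)))) = Add(6, Mul(-1, Add(-1, 3))) = Add(6, Mul(-1, 2)) = Add(6, -2) = 4)
Function('u')(V) = 4
Add(Add(3004, Function('u')(Function('M')(6, -2))), -2231) = Add(Add(3004, 4), -2231) = Add(3008, -2231) = 777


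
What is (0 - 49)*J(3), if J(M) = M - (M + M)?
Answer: 147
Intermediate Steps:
J(M) = -M (J(M) = M - 2*M = -M)
(0 - 49)*J(3) = (0 - 49)*(-1*3) = -49*(-3) = 147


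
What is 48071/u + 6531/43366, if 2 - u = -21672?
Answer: 556549970/234978671 ≈ 2.3685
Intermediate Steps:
u = 21674 (u = 2 - 1*(-21672) = 2 + 21672 = 21674)
48071/u + 6531/43366 = 48071/21674 + 6531/43366 = 556549970/234978671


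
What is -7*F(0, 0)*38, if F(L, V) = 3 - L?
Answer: -798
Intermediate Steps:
-7*F(0, 0)*38 = -7*(3 - 1*0)*38 = -7*(3 + 0)*38 = -7*3*38 = -21*38 = -798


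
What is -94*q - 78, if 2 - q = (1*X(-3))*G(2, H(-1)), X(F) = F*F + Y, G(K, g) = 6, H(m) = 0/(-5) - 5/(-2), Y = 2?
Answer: 5938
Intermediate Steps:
H(m) = 5/2 (H(m) = 0*(-⅕) - 5*(-½) = 0 + 5/2 = 5/2)
X(F) = 2 + F² (X(F) = F*F + 2 = F² + 2 = 2 + F²)
q = -64 (q = 2 - 1*(2 + (-3)²)*6 = 2 - 1*(2 + 9)*6 = 2 - 1*11*6 = 2 - 11*6 = 2 - 1*66 = 2 - 66 = -64)
-94*q - 78 = -94*(-64) - 78 = 6016 - 78 = 5938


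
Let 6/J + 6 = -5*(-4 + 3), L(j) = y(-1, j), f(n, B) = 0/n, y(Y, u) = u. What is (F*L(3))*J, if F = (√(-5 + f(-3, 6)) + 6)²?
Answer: -558 - 216*I*√5 ≈ -558.0 - 482.99*I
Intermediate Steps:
f(n, B) = 0
L(j) = j
J = -6 (J = 6/(-6 - 5*(-4 + 3)) = 6/(-6 - 5*(-1)) = 6/(-6 + 5) = 6/(-1) = 6*(-1) = -6)
F = (6 + I*√5)² (F = (√(-5 + 0) + 6)² = (√(-5) + 6)² = (I*√5 + 6)² = (6 + I*√5)² ≈ 31.0 + 26.833*I)
(F*L(3))*J = ((6 + I*√5)²*3)*(-6) = (3*(6 + I*√5)²)*(-6) = -18*(6 + I*√5)²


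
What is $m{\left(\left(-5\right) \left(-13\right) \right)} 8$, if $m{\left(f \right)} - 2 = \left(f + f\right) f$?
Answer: $67616$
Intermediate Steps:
$m{\left(f \right)} = 2 + 2 f^{2}$ ($m{\left(f \right)} = 2 + \left(f + f\right) f = 2 + 2 f f = 2 + 2 f^{2}$)
$m{\left(\left(-5\right) \left(-13\right) \right)} 8 = \left(2 + 2 \left(\left(-5\right) \left(-13\right)\right)^{2}\right) 8 = \left(2 + 2 \cdot 65^{2}\right) 8 = \left(2 + 2 \cdot 4225\right) 8 = \left(2 + 8450\right) 8 = 8452 \cdot 8 = 67616$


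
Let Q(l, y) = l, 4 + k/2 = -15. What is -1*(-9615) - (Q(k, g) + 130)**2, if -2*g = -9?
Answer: 1151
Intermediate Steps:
k = -38 (k = -8 + 2*(-15) = -8 - 30 = -38)
g = 9/2 (g = -1/2*(-9) = 9/2 ≈ 4.5000)
-1*(-9615) - (Q(k, g) + 130)**2 = -1*(-9615) - (-38 + 130)**2 = 9615 - 1*92**2 = 9615 - 1*8464 = 9615 - 8464 = 1151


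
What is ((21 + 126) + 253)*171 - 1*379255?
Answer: -310855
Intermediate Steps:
((21 + 126) + 253)*171 - 1*379255 = (147 + 253)*171 - 379255 = 400*171 - 379255 = 68400 - 379255 = -310855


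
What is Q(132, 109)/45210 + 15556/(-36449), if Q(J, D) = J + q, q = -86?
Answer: -350805053/823929645 ≈ -0.42577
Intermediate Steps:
Q(J, D) = -86 + J (Q(J, D) = J - 86 = -86 + J)
Q(132, 109)/45210 + 15556/(-36449) = (-86 + 132)/45210 + 15556/(-36449) = 46*(1/45210) + 15556*(-1/36449) = 23/22605 - 15556/36449 = -350805053/823929645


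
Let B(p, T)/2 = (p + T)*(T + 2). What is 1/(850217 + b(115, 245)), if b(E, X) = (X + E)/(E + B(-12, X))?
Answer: 115217/97959452449 ≈ 1.1762e-6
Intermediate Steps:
B(p, T) = 2*(2 + T)*(T + p) (B(p, T) = 2*((p + T)*(T + 2)) = 2*((T + p)*(2 + T)) = 2*((2 + T)*(T + p)) = 2*(2 + T)*(T + p))
b(E, X) = (E + X)/(-48 + E - 20*X + 2*X²) (b(E, X) = (X + E)/(E + (2*X² + 4*X + 4*(-12) + 2*X*(-12))) = (E + X)/(E + (2*X² + 4*X - 48 - 24*X)) = (E + X)/(E + (-48 - 20*X + 2*X²)) = (E + X)/(-48 + E - 20*X + 2*X²))
1/(850217 + b(115, 245)) = 1/(850217 + (115 + 245)/(-48 + 115 - 20*245 + 2*245²)) = 1/(850217 + 360/(-48 + 115 - 4900 + 2*60025)) = 1/(850217 + 360/(-48 + 115 - 4900 + 120050)) = 1/(850217 + 360/115217) = 1/(97959452449/115217) = 115217/97959452449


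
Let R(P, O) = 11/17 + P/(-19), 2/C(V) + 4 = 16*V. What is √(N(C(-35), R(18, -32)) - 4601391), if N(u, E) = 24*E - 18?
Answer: 3*I*√53340127945/323 ≈ 2145.1*I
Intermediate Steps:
C(V) = 2/(-4 + 16*V)
R(P, O) = 11/17 - P/19 (R(P, O) = 11*(1/17) + P*(-1/19) = 11/17 - P/19)
N(u, E) = -18 + 24*E
√(N(C(-35), R(18, -32)) - 4601391) = √((-18 + 24*(11/17 - 1/19*18)) - 4601391) = √((-18 + 24*(11/17 - 18/19)) - 4601391) = √((-18 + 24*(-97/323)) - 4601391) = √((-18 - 2328/323) - 4601391) = √(-8142/323 - 4601391) = √(-1486257435/323) = 3*I*√53340127945/323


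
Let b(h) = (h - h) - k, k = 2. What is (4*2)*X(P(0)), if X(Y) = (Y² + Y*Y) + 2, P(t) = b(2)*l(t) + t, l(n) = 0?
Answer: 16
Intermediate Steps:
b(h) = -2 (b(h) = (h - h) - 1*2 = 0 - 2 = -2)
P(t) = t (P(t) = -2*0 + t = 0 + t = t)
X(Y) = 2 + 2*Y² (X(Y) = (Y² + Y²) + 2 = 2*Y² + 2 = 2 + 2*Y²)
(4*2)*X(P(0)) = (4*2)*(2 + 2*0²) = 8*(2 + 2*0) = 8*(2 + 0) = 8*2 = 16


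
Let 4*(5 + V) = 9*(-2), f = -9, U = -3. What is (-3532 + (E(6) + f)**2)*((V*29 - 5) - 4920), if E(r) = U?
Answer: 17619294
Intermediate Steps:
E(r) = -3
V = -19/2 (V = -5 + (9*(-2))/4 = -5 + (1/4)*(-18) = -5 - 9/2 = -19/2 ≈ -9.5000)
(-3532 + (E(6) + f)**2)*((V*29 - 5) - 4920) = (-3532 + (-3 - 9)**2)*((-19/2*29 - 5) - 4920) = (-3532 + (-12)**2)*((-551/2 - 5) - 4920) = (-3532 + 144)*(-561/2 - 4920) = -3388*(-10401/2) = 17619294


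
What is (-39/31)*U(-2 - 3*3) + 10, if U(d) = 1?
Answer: 271/31 ≈ 8.7419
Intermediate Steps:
(-39/31)*U(-2 - 3*3) + 10 = -39/31*1 + 10 = -39/31 + 10 = 271/31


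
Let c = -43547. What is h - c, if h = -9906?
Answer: 33641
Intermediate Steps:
h - c = -9906 - 1*(-43547) = -9906 + 43547 = 33641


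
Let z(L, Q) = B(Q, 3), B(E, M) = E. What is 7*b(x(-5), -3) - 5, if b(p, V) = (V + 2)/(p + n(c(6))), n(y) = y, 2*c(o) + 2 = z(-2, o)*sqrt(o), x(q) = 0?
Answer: -272/53 - 21*sqrt(6)/53 ≈ -6.1026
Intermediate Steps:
z(L, Q) = Q
c(o) = -1 + o**(3/2)/2 (c(o) = -1 + (o*sqrt(o))/2 = -1 + o**(3/2)/2)
b(p, V) = (2 + V)/(-1 + p + 3*sqrt(6)) (b(p, V) = (V + 2)/(p + (-1 + 6**(3/2)/2)) = (2 + V)/(p + (-1 + (6*sqrt(6))/2)) = (2 + V)/(p + (-1 + 3*sqrt(6))) = (2 + V)/(-1 + p + 3*sqrt(6)))
7*b(x(-5), -3) - 5 = 7*((2 - 3)/(-1 + 0 + 3*sqrt(6))) - 5 = 7*(-1/(-1 + 3*sqrt(6))) - 5 = -7/(-1 + 3*sqrt(6)) - 5 = -5 - 7/(-1 + 3*sqrt(6))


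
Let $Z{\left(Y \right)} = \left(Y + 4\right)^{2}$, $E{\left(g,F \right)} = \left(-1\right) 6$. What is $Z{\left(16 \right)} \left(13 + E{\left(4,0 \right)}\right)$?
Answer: $2800$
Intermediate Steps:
$E{\left(g,F \right)} = -6$
$Z{\left(Y \right)} = \left(4 + Y\right)^{2}$
$Z{\left(16 \right)} \left(13 + E{\left(4,0 \right)}\right) = \left(4 + 16\right)^{2} \left(13 - 6\right) = 20^{2} \cdot 7 = 400 \cdot 7 = 2800$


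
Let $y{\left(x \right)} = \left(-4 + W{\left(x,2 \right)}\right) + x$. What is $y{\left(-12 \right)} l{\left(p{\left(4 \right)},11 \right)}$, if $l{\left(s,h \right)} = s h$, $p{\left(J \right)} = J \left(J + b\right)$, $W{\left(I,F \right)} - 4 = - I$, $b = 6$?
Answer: $0$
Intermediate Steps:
$W{\left(I,F \right)} = 4 - I$
$p{\left(J \right)} = J \left(6 + J\right)$ ($p{\left(J \right)} = J \left(J + 6\right) = J \left(6 + J\right)$)
$y{\left(x \right)} = 0$ ($y{\left(x \right)} = \left(-4 - \left(-4 + x\right)\right) + x = - x + x = 0$)
$l{\left(s,h \right)} = h s$
$y{\left(-12 \right)} l{\left(p{\left(4 \right)},11 \right)} = 0 \cdot 11 \cdot 4 \left(6 + 4\right) = 0 \cdot 11 \cdot 4 \cdot 10 = 0 \cdot 11 \cdot 40 = 0 \cdot 440 = 0$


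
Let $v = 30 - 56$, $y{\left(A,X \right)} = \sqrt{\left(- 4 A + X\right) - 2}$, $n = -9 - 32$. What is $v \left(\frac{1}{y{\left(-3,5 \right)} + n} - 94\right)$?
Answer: $\frac{2036385}{833} + \frac{13 \sqrt{15}}{833} \approx 2444.7$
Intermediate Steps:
$n = -41$
$y{\left(A,X \right)} = \sqrt{-2 + X - 4 A}$ ($y{\left(A,X \right)} = \sqrt{\left(X - 4 A\right) - 2} = \sqrt{-2 + X - 4 A}$)
$v = -26$
$v \left(\frac{1}{y{\left(-3,5 \right)} + n} - 94\right) = - 26 \left(\frac{1}{\sqrt{-2 + 5 - -12} - 41} - 94\right) = - 26 \left(\frac{1}{\sqrt{-2 + 5 + 12} - 41} - 94\right) = - 26 \left(\frac{1}{\sqrt{15} - 41} - 94\right) = - 26 \left(\frac{1}{-41 + \sqrt{15}} - 94\right) = - 26 \left(-94 + \frac{1}{-41 + \sqrt{15}}\right) = 2444 - \frac{26}{-41 + \sqrt{15}}$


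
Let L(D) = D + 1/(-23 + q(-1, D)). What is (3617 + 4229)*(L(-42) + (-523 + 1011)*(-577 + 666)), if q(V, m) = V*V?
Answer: 3744813417/11 ≈ 3.4044e+8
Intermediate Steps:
q(V, m) = V²
L(D) = -1/22 + D (L(D) = D + 1/(-23 + (-1)²) = D + 1/(-23 + 1) = D + 1/(-22) = D - 1/22 = -1/22 + D)
(3617 + 4229)*(L(-42) + (-523 + 1011)*(-577 + 666)) = (3617 + 4229)*((-1/22 - 42) + (-523 + 1011)*(-577 + 666)) = 7846*(-925/22 + 488*89) = 7846*(-925/22 + 43432) = 7846*(954579/22) = 3744813417/11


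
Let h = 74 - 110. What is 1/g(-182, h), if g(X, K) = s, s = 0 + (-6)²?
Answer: 1/36 ≈ 0.027778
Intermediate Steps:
h = -36
s = 36 (s = 0 + 36 = 36)
g(X, K) = 36
1/g(-182, h) = 1/36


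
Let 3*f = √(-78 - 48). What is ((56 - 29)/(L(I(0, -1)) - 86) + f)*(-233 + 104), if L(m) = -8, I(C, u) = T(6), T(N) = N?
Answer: 3483/94 - 129*I*√14 ≈ 37.053 - 482.67*I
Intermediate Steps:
I(C, u) = 6
f = I*√14 (f = √(-78 - 48)/3 = √(-126)/3 = (3*I*√14)/3 = I*√14 ≈ 3.7417*I)
((56 - 29)/(L(I(0, -1)) - 86) + f)*(-233 + 104) = ((56 - 29)/(-8 - 86) + I*√14)*(-233 + 104) = (27/(-94) + I*√14)*(-129) = (27*(-1/94) + I*√14)*(-129) = (-27/94 + I*√14)*(-129) = 3483/94 - 129*I*√14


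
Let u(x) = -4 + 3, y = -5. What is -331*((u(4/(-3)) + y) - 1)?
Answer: 2317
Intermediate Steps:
u(x) = -1
-331*((u(4/(-3)) + y) - 1) = -331*((-1 - 5) - 1) = -331*(-6 - 1) = -331*(-7) = 2317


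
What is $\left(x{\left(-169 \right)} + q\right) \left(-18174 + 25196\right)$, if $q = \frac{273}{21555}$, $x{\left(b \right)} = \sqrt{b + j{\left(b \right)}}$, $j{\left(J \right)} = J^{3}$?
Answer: $\frac{639002}{7185} + 91286 i \sqrt{28562} \approx 88.936 + 1.5428 \cdot 10^{7} i$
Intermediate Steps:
$x{\left(b \right)} = \sqrt{b + b^{3}}$
$q = \frac{91}{7185}$ ($q = 273 \cdot \frac{1}{21555} = \frac{91}{7185} \approx 0.012665$)
$\left(x{\left(-169 \right)} + q\right) \left(-18174 + 25196\right) = \left(\sqrt{-169 + \left(-169\right)^{3}} + \frac{91}{7185}\right) \left(-18174 + 25196\right) = \left(\sqrt{-169 - 4826809} + \frac{91}{7185}\right) 7022 = \left(\sqrt{-4826978} + \frac{91}{7185}\right) 7022 = \left(13 i \sqrt{28562} + \frac{91}{7185}\right) 7022 = \left(\frac{91}{7185} + 13 i \sqrt{28562}\right) 7022 = \frac{639002}{7185} + 91286 i \sqrt{28562}$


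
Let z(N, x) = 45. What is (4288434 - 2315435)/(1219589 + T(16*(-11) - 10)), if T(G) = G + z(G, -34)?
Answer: 1972999/1219448 ≈ 1.6179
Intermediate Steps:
T(G) = 45 + G (T(G) = G + 45 = 45 + G)
(4288434 - 2315435)/(1219589 + T(16*(-11) - 10)) = (4288434 - 2315435)/(1219589 + (45 + (16*(-11) - 10))) = 1972999/(1219589 + (45 + (-176 - 10))) = 1972999/(1219589 + (45 - 186)) = 1972999/(1219589 - 141) = 1972999/1219448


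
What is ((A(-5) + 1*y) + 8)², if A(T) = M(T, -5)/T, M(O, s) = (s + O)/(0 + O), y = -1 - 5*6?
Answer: 13689/25 ≈ 547.56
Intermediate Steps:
y = -31 (y = -1 - 30 = -31)
M(O, s) = (O + s)/O
A(T) = (-5 + T)/T² (A(T) = ((T - 5)/T)/T = ((-5 + T)/T)/T = (-5 + T)/T²)
((A(-5) + 1*y) + 8)² = (((-5 - 5)/(-5)² + 1*(-31)) + 8)² = (((1/25)*(-10) - 31) + 8)² = ((-⅖ - 31) + 8)² = (-157/5 + 8)² = (-117/5)² = 13689/25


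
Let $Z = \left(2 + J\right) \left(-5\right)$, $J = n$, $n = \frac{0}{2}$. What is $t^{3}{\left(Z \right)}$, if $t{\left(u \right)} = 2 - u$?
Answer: $1728$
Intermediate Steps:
$n = 0$ ($n = 0 \cdot \frac{1}{2} = 0$)
$J = 0$
$Z = -10$ ($Z = \left(2 + 0\right) \left(-5\right) = 2 \left(-5\right) = -10$)
$t^{3}{\left(Z \right)} = \left(2 - -10\right)^{3} = \left(2 + 10\right)^{3} = 12^{3} = 1728$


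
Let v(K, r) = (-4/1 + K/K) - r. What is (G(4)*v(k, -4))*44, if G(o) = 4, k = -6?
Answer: 176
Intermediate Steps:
v(K, r) = -3 - r (v(K, r) = (-4*1 + 1) - r = (-4 + 1) - r = -3 - r)
(G(4)*v(k, -4))*44 = (4*(-3 - 1*(-4)))*44 = (4*(-3 + 4))*44 = (4*1)*44 = 4*44 = 176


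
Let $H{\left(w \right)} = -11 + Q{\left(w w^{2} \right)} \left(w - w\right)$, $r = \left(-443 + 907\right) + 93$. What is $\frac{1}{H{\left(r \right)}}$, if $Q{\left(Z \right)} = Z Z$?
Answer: $- \frac{1}{11} \approx -0.090909$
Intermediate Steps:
$Q{\left(Z \right)} = Z^{2}$
$r = 557$ ($r = 464 + 93 = 557$)
$H{\left(w \right)} = -11$ ($H{\left(w \right)} = -11 + \left(w w^{2}\right)^{2} \left(w - w\right) = -11 + \left(w^{3}\right)^{2} \cdot 0 = -11 + w^{6} \cdot 0 = -11 + 0 = -11$)
$\frac{1}{H{\left(r \right)}} = \frac{1}{-11} = - \frac{1}{11}$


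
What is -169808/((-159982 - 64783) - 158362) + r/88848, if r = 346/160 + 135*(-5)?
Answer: 395448505897/907735138560 ≈ 0.43564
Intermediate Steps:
r = -53827/80 (r = 346*(1/160) - 675 = 173/80 - 675 = -53827/80 ≈ -672.84)
-169808/((-159982 - 64783) - 158362) + r/88848 = -169808/((-159982 - 64783) - 158362) - 53827/80/88848 = -169808/(-224765 - 158362) - 53827/80*1/88848 = -169808/(-383127) - 53827/7107840 = -169808*(-1/383127) - 53827/7107840 = 169808/383127 - 53827/7107840 = 395448505897/907735138560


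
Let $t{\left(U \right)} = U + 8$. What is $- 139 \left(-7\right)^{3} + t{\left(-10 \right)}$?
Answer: $47675$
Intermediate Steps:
$t{\left(U \right)} = 8 + U$
$- 139 \left(-7\right)^{3} + t{\left(-10 \right)} = - 139 \left(-7\right)^{3} + \left(8 - 10\right) = \left(-139\right) \left(-343\right) - 2 = 47677 - 2 = 47675$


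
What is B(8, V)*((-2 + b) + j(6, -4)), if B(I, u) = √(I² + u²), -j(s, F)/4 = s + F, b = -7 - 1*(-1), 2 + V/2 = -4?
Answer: -64*√13 ≈ -230.76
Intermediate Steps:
V = -12 (V = -4 + 2*(-4) = -4 - 8 = -12)
b = -6 (b = -7 + 1 = -6)
j(s, F) = -4*F - 4*s (j(s, F) = -4*(s + F) = -4*(F + s) = -4*F - 4*s)
B(8, V)*((-2 + b) + j(6, -4)) = √(8² + (-12)²)*((-2 - 6) + (-4*(-4) - 4*6)) = √(64 + 144)*(-8 + (16 - 24)) = √208*(-8 - 8) = (4*√13)*(-16) = -64*√13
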